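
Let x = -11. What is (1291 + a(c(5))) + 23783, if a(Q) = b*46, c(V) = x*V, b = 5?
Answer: 25304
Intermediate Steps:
c(V) = -11*V
a(Q) = 230 (a(Q) = 5*46 = 230)
(1291 + a(c(5))) + 23783 = (1291 + 230) + 23783 = 1521 + 23783 = 25304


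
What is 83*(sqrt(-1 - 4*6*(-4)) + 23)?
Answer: 1909 + 83*sqrt(95) ≈ 2718.0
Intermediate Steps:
83*(sqrt(-1 - 4*6*(-4)) + 23) = 83*(sqrt(-1 - 24*(-4)) + 23) = 83*(sqrt(-1 + 96) + 23) = 83*(sqrt(95) + 23) = 83*(23 + sqrt(95)) = 1909 + 83*sqrt(95)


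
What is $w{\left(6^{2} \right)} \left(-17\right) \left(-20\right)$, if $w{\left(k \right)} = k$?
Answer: $12240$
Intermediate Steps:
$w{\left(6^{2} \right)} \left(-17\right) \left(-20\right) = 6^{2} \left(-17\right) \left(-20\right) = 36 \left(-17\right) \left(-20\right) = \left(-612\right) \left(-20\right) = 12240$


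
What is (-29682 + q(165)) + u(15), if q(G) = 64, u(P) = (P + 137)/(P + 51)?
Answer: -977318/33 ≈ -29616.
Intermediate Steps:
u(P) = (137 + P)/(51 + P)
(-29682 + q(165)) + u(15) = (-29682 + 64) + (137 + 15)/(51 + 15) = -29618 + 152/66 = -29618 + (1/66)*152 = -29618 + 76/33 = -977318/33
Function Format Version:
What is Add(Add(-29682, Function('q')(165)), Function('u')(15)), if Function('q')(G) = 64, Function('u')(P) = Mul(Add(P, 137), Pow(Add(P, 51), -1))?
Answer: Rational(-977318, 33) ≈ -29616.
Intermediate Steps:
Function('u')(P) = Mul(Pow(Add(51, P), -1), Add(137, P)) (Function('u')(P) = Mul(Add(137, P), Pow(Add(51, P), -1)) = Mul(Pow(Add(51, P), -1), Add(137, P)))
Add(Add(-29682, Function('q')(165)), Function('u')(15)) = Add(Add(-29682, 64), Mul(Pow(Add(51, 15), -1), Add(137, 15))) = Add(-29618, Mul(Pow(66, -1), 152)) = Add(-29618, Mul(Rational(1, 66), 152)) = Add(-29618, Rational(76, 33)) = Rational(-977318, 33)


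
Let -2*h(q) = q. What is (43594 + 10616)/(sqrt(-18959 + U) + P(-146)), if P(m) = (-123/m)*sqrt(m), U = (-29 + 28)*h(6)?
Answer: -7914660*I/(123*sqrt(146) + 292*sqrt(4739)) ≈ -366.63*I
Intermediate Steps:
h(q) = -q/2
U = 3 (U = (-29 + 28)*(-1/2*6) = -1*(-3) = 3)
P(m) = -123/sqrt(m)
(43594 + 10616)/(sqrt(-18959 + U) + P(-146)) = (43594 + 10616)/(sqrt(-18959 + 3) - (-123)*I*sqrt(146)/146) = 54210/(sqrt(-18956) - (-123)*I*sqrt(146)/146) = 54210/(2*I*sqrt(4739) + 123*I*sqrt(146)/146)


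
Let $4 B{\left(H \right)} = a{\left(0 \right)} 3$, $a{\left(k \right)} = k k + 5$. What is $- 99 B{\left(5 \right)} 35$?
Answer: $- \frac{51975}{4} \approx -12994.0$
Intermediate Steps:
$a{\left(k \right)} = 5 + k^{2}$ ($a{\left(k \right)} = k^{2} + 5 = 5 + k^{2}$)
$B{\left(H \right)} = \frac{15}{4}$ ($B{\left(H \right)} = \frac{\left(5 + 0^{2}\right) 3}{4} = \frac{\left(5 + 0\right) 3}{4} = \frac{5 \cdot 3}{4} = \frac{1}{4} \cdot 15 = \frac{15}{4}$)
$- 99 B{\left(5 \right)} 35 = \left(-99\right) \frac{15}{4} \cdot 35 = \left(- \frac{1485}{4}\right) 35 = - \frac{51975}{4}$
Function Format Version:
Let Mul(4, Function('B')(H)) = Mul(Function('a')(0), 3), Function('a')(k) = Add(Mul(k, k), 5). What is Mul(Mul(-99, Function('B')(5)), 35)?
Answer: Rational(-51975, 4) ≈ -12994.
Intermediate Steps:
Function('a')(k) = Add(5, Pow(k, 2)) (Function('a')(k) = Add(Pow(k, 2), 5) = Add(5, Pow(k, 2)))
Function('B')(H) = Rational(15, 4) (Function('B')(H) = Mul(Rational(1, 4), Mul(Add(5, Pow(0, 2)), 3)) = Mul(Rational(1, 4), Mul(Add(5, 0), 3)) = Mul(Rational(1, 4), Mul(5, 3)) = Mul(Rational(1, 4), 15) = Rational(15, 4))
Mul(Mul(-99, Function('B')(5)), 35) = Mul(Mul(-99, Rational(15, 4)), 35) = Mul(Rational(-1485, 4), 35) = Rational(-51975, 4)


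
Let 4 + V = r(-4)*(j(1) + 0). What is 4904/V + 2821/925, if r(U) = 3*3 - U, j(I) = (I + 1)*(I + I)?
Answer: 583951/5550 ≈ 105.22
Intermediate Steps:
j(I) = 2*I*(1 + I) (j(I) = (1 + I)*(2*I) = 2*I*(1 + I))
r(U) = 9 - U
V = 48 (V = -4 + (9 - 1*(-4))*(2*1*(1 + 1) + 0) = -4 + (9 + 4)*(2*1*2 + 0) = -4 + 13*(4 + 0) = -4 + 13*4 = -4 + 52 = 48)
4904/V + 2821/925 = 4904/48 + 2821/925 = 4904*(1/48) + 2821*(1/925) = 613/6 + 2821/925 = 583951/5550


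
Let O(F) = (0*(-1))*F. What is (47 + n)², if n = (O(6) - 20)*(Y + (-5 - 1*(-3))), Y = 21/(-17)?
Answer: 3606201/289 ≈ 12478.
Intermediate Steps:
O(F) = 0 (O(F) = 0*F = 0)
Y = -21/17 (Y = 21*(-1/17) = -21/17 ≈ -1.2353)
n = 1100/17 (n = (0 - 20)*(-21/17 + (-5 - 1*(-3))) = -20*(-21/17 + (-5 + 3)) = -20*(-21/17 - 2) = -20*(-55/17) = 1100/17 ≈ 64.706)
(47 + n)² = (47 + 1100/17)² = (1899/17)² = 3606201/289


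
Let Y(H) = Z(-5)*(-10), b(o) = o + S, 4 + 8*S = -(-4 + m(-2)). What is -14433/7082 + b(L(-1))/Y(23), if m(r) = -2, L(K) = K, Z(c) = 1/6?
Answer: -112461/70820 ≈ -1.5880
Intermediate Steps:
Z(c) = ⅙ (Z(c) = 1*(⅙) = ⅙)
S = ¼ (S = -½ + (-(-4 - 2))/8 = -½ + (-1*(-6))/8 = -½ + (⅛)*6 = -½ + ¾ = ¼ ≈ 0.25000)
b(o) = ¼ + o (b(o) = o + ¼ = ¼ + o)
Y(H) = -5/3 (Y(H) = (⅙)*(-10) = -5/3)
-14433/7082 + b(L(-1))/Y(23) = -14433/7082 + (¼ - 1)/(-5/3) = -14433*1/7082 - ¾*(-⅗) = -14433/7082 + 9/20 = -112461/70820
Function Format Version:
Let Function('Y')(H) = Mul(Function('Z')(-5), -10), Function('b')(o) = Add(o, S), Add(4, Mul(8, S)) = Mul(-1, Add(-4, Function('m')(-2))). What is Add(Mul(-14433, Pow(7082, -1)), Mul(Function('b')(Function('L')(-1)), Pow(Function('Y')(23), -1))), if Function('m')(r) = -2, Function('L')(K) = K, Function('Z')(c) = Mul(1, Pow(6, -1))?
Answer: Rational(-112461, 70820) ≈ -1.5880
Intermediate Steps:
Function('Z')(c) = Rational(1, 6) (Function('Z')(c) = Mul(1, Rational(1, 6)) = Rational(1, 6))
S = Rational(1, 4) (S = Add(Rational(-1, 2), Mul(Rational(1, 8), Mul(-1, Add(-4, -2)))) = Add(Rational(-1, 2), Mul(Rational(1, 8), Mul(-1, -6))) = Add(Rational(-1, 2), Mul(Rational(1, 8), 6)) = Add(Rational(-1, 2), Rational(3, 4)) = Rational(1, 4) ≈ 0.25000)
Function('b')(o) = Add(Rational(1, 4), o) (Function('b')(o) = Add(o, Rational(1, 4)) = Add(Rational(1, 4), o))
Function('Y')(H) = Rational(-5, 3) (Function('Y')(H) = Mul(Rational(1, 6), -10) = Rational(-5, 3))
Add(Mul(-14433, Pow(7082, -1)), Mul(Function('b')(Function('L')(-1)), Pow(Function('Y')(23), -1))) = Add(Mul(-14433, Pow(7082, -1)), Mul(Add(Rational(1, 4), -1), Pow(Rational(-5, 3), -1))) = Add(Mul(-14433, Rational(1, 7082)), Mul(Rational(-3, 4), Rational(-3, 5))) = Add(Rational(-14433, 7082), Rational(9, 20)) = Rational(-112461, 70820)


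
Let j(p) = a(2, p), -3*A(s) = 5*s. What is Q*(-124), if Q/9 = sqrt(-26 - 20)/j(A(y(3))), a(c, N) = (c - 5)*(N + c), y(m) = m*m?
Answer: -372*I*sqrt(46)/13 ≈ -194.08*I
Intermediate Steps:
y(m) = m**2
A(s) = -5*s/3
a(c, N) = (-5 + c)*(N + c)
j(p) = -6 - 3*p (j(p) = 2**2 - 5*p - 5*2 + p*2 = 4 - 5*p - 10 + 2*p = -6 - 3*p)
Q = 3*I*sqrt(46)/13 (Q = 9*(sqrt(-26 - 20)/(-6 - (-5)*3**2)) = 9*(sqrt(-46)/(-6 - (-5)*9)) = 9*((I*sqrt(46))/(-6 - 3*(-15))) = 9*((I*sqrt(46))/(-6 + 45)) = 9*((I*sqrt(46))/39) = 9*((I*sqrt(46))*(1/39)) = 9*(I*sqrt(46)/39) = 3*I*sqrt(46)/13 ≈ 1.5652*I)
Q*(-124) = (3*I*sqrt(46)/13)*(-124) = -372*I*sqrt(46)/13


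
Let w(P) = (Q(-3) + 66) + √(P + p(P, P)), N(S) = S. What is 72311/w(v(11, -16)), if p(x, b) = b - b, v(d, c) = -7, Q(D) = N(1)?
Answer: 4844837/4496 - 72311*I*√7/4496 ≈ 1077.6 - 42.553*I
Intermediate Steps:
Q(D) = 1
p(x, b) = 0
w(P) = 67 + √P (w(P) = (1 + 66) + √(P + 0) = 67 + √P)
72311/w(v(11, -16)) = 72311/(67 + √(-7)) = 72311/(67 + I*√7)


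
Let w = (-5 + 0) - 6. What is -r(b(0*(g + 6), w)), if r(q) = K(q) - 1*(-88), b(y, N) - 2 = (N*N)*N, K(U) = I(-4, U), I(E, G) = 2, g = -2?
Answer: -90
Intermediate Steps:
K(U) = 2
w = -11 (w = -5 - 6 = -11)
b(y, N) = 2 + N³ (b(y, N) = 2 + (N*N)*N = 2 + N²*N = 2 + N³)
r(q) = 90 (r(q) = 2 - 1*(-88) = 2 + 88 = 90)
-r(b(0*(g + 6), w)) = -1*90 = -90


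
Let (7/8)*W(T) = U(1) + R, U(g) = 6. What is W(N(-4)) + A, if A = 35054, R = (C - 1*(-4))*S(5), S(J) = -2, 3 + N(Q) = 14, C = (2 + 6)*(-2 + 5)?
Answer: 244978/7 ≈ 34997.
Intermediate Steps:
C = 24 (C = 8*3 = 24)
N(Q) = 11 (N(Q) = -3 + 14 = 11)
R = -56 (R = (24 - 1*(-4))*(-2) = (24 + 4)*(-2) = 28*(-2) = -56)
W(T) = -400/7 (W(T) = 8*(6 - 56)/7 = (8/7)*(-50) = -400/7)
W(N(-4)) + A = -400/7 + 35054 = 244978/7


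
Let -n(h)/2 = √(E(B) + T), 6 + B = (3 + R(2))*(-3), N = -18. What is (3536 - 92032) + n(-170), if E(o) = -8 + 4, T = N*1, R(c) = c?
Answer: -88496 - 2*I*√22 ≈ -88496.0 - 9.3808*I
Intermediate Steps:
B = -21 (B = -6 + (3 + 2)*(-3) = -6 + 5*(-3) = -6 - 15 = -21)
T = -18 (T = -18*1 = -18)
E(o) = -4
n(h) = -2*I*√22 (n(h) = -2*√(-4 - 18) = -2*I*√22)
(3536 - 92032) + n(-170) = (3536 - 92032) - 2*I*√22 = -88496 - 2*I*√22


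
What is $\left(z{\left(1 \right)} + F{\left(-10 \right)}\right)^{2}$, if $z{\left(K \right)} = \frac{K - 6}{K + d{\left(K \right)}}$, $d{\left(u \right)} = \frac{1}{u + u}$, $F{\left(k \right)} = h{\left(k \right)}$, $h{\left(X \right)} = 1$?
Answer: $\frac{49}{9} \approx 5.4444$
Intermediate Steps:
$F{\left(k \right)} = 1$
$d{\left(u \right)} = \frac{1}{2 u}$
$z{\left(K \right)} = \frac{-6 + K}{K + \frac{1}{2 K}}$ ($z{\left(K \right)} = \frac{K - 6}{K + \frac{1}{2 K}} = \frac{-6 + K}{K + \frac{1}{2 K}}$)
$\left(z{\left(1 \right)} + F{\left(-10 \right)}\right)^{2} = \left(2 \cdot 1 \frac{1}{1 + 2 \cdot 1^{2}} \left(-6 + 1\right) + 1\right)^{2} = \left(2 \cdot 1 \frac{1}{1 + 2 \cdot 1} \left(-5\right) + 1\right)^{2} = \left(2 \cdot 1 \frac{1}{1 + 2} \left(-5\right) + 1\right)^{2} = \left(2 \cdot 1 \cdot \frac{1}{3} \left(-5\right) + 1\right)^{2} = \left(- \frac{10}{3} + 1\right)^{2} = \left(- \frac{7}{3}\right)^{2} = \frac{49}{9}$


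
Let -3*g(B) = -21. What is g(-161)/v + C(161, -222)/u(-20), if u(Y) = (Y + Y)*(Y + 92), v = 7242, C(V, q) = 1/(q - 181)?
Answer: 1355287/1400892480 ≈ 0.00096745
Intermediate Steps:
C(V, q) = 1/(-181 + q)
g(B) = 7 (g(B) = -1/3*(-21) = 7)
u(Y) = 2*Y*(92 + Y) (u(Y) = (2*Y)*(92 + Y) = 2*Y*(92 + Y))
g(-161)/v + C(161, -222)/u(-20) = 7/7242 + 1/((-181 - 222)*((2*(-20)*(92 - 20)))) = 7*(1/7242) + 1/((-403)*((2*(-20)*72))) = 7/7242 - 1/403/(-2880) = 7/7242 - 1/403*(-1/2880) = 7/7242 + 1/1160640 = 1355287/1400892480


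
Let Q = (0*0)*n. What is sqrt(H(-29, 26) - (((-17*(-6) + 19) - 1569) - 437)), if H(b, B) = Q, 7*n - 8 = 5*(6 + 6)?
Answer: sqrt(1885) ≈ 43.417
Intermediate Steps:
n = 68/7 (n = 8/7 + (5*(6 + 6))/7 = 8/7 + (5*12)/7 = 8/7 + (1/7)*60 = 8/7 + 60/7 = 68/7 ≈ 9.7143)
Q = 0 (Q = (0*0)*(68/7) = 0*(68/7) = 0)
H(b, B) = 0
sqrt(H(-29, 26) - (((-17*(-6) + 19) - 1569) - 437)) = sqrt(0 - (((-17*(-6) + 19) - 1569) - 437)) = sqrt(0 - (((102 + 19) - 1569) - 437)) = sqrt(0 - ((121 - 1569) - 437)) = sqrt(0 - (-1448 - 437)) = sqrt(0 - 1*(-1885)) = sqrt(0 + 1885) = sqrt(1885)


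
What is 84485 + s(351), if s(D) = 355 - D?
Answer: 84489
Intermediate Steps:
84485 + s(351) = 84485 + (355 - 1*351) = 84485 + (355 - 351) = 84485 + 4 = 84489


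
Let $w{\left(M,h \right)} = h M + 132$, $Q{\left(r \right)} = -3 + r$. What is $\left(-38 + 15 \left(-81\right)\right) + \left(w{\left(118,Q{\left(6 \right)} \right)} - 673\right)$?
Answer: $-1440$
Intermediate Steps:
$w{\left(M,h \right)} = 132 + M h$ ($w{\left(M,h \right)} = M h + 132 = 132 + M h$)
$\left(-38 + 15 \left(-81\right)\right) + \left(w{\left(118,Q{\left(6 \right)} \right)} - 673\right) = \left(-38 + 15 \left(-81\right)\right) + \left(\left(132 + 118 \left(-3 + 6\right)\right) - 673\right) = \left(-38 - 1215\right) + \left(\left(132 + 118 \cdot 3\right) - 673\right) = -1253 + \left(\left(132 + 354\right) - 673\right) = -1253 + \left(486 - 673\right) = -1253 - 187 = -1440$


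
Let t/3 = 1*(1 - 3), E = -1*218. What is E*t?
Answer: 1308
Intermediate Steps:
E = -218
t = -6 (t = 3*(1*(1 - 3)) = 3*(1*(-2)) = 3*(-2) = -6)
E*t = -218*(-6) = 1308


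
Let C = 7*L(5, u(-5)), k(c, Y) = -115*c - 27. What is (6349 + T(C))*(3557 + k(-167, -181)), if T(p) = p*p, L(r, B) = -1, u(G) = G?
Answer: 145458530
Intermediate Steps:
k(c, Y) = -27 - 115*c
C = -7 (C = 7*(-1) = -7)
T(p) = p²
(6349 + T(C))*(3557 + k(-167, -181)) = (6349 + (-7)²)*(3557 + (-27 - 115*(-167))) = (6349 + 49)*(3557 + (-27 + 19205)) = 6398*(3557 + 19178) = 6398*22735 = 145458530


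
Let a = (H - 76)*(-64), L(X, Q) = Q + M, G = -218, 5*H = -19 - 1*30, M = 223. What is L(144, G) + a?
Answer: 27481/5 ≈ 5496.2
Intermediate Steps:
H = -49/5 (H = (-19 - 1*30)/5 = (-19 - 30)/5 = (1/5)*(-49) = -49/5 ≈ -9.8000)
L(X, Q) = 223 + Q (L(X, Q) = Q + 223 = 223 + Q)
a = 27456/5 (a = (-49/5 - 76)*(-64) = -429/5*(-64) = 27456/5 ≈ 5491.2)
L(144, G) + a = (223 - 218) + 27456/5 = 5 + 27456/5 = 27481/5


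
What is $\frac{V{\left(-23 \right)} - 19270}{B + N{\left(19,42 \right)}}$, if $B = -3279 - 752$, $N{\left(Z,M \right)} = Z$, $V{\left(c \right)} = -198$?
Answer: $\frac{4867}{1003} \approx 4.8524$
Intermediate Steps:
$B = -4031$
$\frac{V{\left(-23 \right)} - 19270}{B + N{\left(19,42 \right)}} = \frac{-198 - 19270}{-4031 + 19} = - \frac{19468}{-4012} = \left(-19468\right) \left(- \frac{1}{4012}\right) = \frac{4867}{1003}$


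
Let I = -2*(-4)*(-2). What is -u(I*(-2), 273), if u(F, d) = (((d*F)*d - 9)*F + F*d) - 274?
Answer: -76325870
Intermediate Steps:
I = -16 (I = 8*(-2) = -16)
u(F, d) = -274 + F*d + F*(-9 + F*d²) (u(F, d) = (((F*d)*d - 9)*F + F*d) - 274 = ((F*d² - 9)*F + F*d) - 274 = ((-9 + F*d²)*F + F*d) - 274 = (F*(-9 + F*d²) + F*d) - 274 = (F*d + F*(-9 + F*d²)) - 274 = -274 + F*d + F*(-9 + F*d²))
-u(I*(-2), 273) = -(-274 - (-144)*(-2) - 16*(-2)*273 + (-16*(-2))²*273²) = -(-274 - 9*32 + 32*273 + 32²*74529) = -(-274 - 288 + 8736 + 1024*74529) = -(-274 - 288 + 8736 + 76317696) = -1*76325870 = -76325870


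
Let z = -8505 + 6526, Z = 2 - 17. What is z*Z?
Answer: 29685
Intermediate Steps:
Z = -15
z = -1979
z*Z = -1979*(-15) = 29685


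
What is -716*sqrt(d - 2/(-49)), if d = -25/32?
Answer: -537*I*sqrt(258)/14 ≈ -616.11*I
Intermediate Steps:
d = -25/32 (d = -25*1/32 = -25/32 ≈ -0.78125)
-716*sqrt(d - 2/(-49)) = -716*sqrt(-25/32 - 2/(-49)) = -716*sqrt(-25/32 - 2*(-1/49)) = -716*sqrt(-25/32 + 2/49) = -537*I*sqrt(258)/14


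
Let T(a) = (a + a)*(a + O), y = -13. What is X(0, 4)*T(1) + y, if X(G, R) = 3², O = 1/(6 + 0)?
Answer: 8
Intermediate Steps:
O = ⅙ (O = 1/6 = ⅙ ≈ 0.16667)
T(a) = 2*a*(⅙ + a) (T(a) = (a + a)*(a + ⅙) = (2*a)*(⅙ + a) = 2*a*(⅙ + a))
X(G, R) = 9
X(0, 4)*T(1) + y = 9*((⅓)*1*(1 + 6*1)) - 13 = 9*((⅓)*1*(1 + 6)) - 13 = 9*((⅓)*1*7) - 13 = 9*(7/3) - 13 = 21 - 13 = 8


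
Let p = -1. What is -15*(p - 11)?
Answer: 180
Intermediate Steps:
-15*(p - 11) = -15*(-1 - 11) = -15*(-12) = 180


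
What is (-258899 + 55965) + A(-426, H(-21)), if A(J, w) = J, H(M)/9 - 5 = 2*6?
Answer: -203360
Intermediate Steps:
H(M) = 153 (H(M) = 45 + 9*(2*6) = 45 + 9*12 = 45 + 108 = 153)
(-258899 + 55965) + A(-426, H(-21)) = (-258899 + 55965) - 426 = -202934 - 426 = -203360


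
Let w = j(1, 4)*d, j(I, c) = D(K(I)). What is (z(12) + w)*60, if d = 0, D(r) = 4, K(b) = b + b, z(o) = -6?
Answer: -360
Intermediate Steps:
K(b) = 2*b
j(I, c) = 4
w = 0 (w = 4*0 = 0)
(z(12) + w)*60 = (-6 + 0)*60 = -6*60 = -360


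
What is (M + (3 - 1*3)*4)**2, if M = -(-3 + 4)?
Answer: 1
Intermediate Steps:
M = -1 (M = -1*1 = -1)
(M + (3 - 1*3)*4)**2 = (-1 + (3 - 1*3)*4)**2 = (-1 + (3 - 3)*4)**2 = (-1 + 0*4)**2 = (-1 + 0)**2 = (-1)**2 = 1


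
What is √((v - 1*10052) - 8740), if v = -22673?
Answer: I*√41465 ≈ 203.63*I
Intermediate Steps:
√((v - 1*10052) - 8740) = √((-22673 - 1*10052) - 8740) = √((-22673 - 10052) - 8740) = √(-32725 - 8740) = √(-41465) = I*√41465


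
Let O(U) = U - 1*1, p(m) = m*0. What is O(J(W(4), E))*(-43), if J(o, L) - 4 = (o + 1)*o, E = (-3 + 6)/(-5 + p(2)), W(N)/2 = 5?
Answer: -4859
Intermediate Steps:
p(m) = 0
W(N) = 10 (W(N) = 2*5 = 10)
E = -3/5 (E = (-3 + 6)/(-5 + 0) = 3/(-5) = 3*(-1/5) = -3/5 ≈ -0.60000)
J(o, L) = 4 + o*(1 + o) (J(o, L) = 4 + (o + 1)*o = 4 + (1 + o)*o = 4 + o*(1 + o))
O(U) = -1 + U (O(U) = U - 1 = -1 + U)
O(J(W(4), E))*(-43) = (-1 + (4 + 10 + 10**2))*(-43) = (-1 + (4 + 10 + 100))*(-43) = (-1 + 114)*(-43) = 113*(-43) = -4859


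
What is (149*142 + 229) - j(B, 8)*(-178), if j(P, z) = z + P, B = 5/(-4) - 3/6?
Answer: 44999/2 ≈ 22500.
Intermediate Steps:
B = -7/4 (B = 5*(-¼) - 3*⅙ = -5/4 - ½ = -7/4 ≈ -1.7500)
j(P, z) = P + z
(149*142 + 229) - j(B, 8)*(-178) = (149*142 + 229) - (-7/4 + 8)*(-178) = (21158 + 229) - 25*(-178)/4 = 21387 - 1*(-2225/2) = 21387 + 2225/2 = 44999/2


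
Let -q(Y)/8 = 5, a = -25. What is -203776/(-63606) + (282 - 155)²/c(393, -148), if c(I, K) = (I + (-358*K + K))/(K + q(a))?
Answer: -30337104668/564280629 ≈ -53.762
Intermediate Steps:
q(Y) = -40 (q(Y) = -8*5 = -40)
c(I, K) = (I - 357*K)/(-40 + K) (c(I, K) = (I + (-358*K + K))/(K - 40) = (I - 357*K)/(-40 + K))
-203776/(-63606) + (282 - 155)²/c(393, -148) = -203776/(-63606) + (282 - 155)²/(((393 - 357*(-148))/(-40 - 148))) = -203776*(-1/63606) + 127²/(((393 + 52836)/(-188))) = 101888/31803 + 16129/((-1/188*53229)) = 101888/31803 + 16129/(-53229/188) = 101888/31803 + 16129*(-188/53229) = 101888/31803 - 3032252/53229 = -30337104668/564280629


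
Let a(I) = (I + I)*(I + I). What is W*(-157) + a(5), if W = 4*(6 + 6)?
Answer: -7436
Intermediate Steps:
a(I) = 4*I² (a(I) = (2*I)*(2*I) = 4*I²)
W = 48 (W = 4*12 = 48)
W*(-157) + a(5) = 48*(-157) + 4*5² = -7536 + 4*25 = -7536 + 100 = -7436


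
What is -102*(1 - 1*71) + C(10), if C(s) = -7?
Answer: 7133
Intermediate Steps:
-102*(1 - 1*71) + C(10) = -102*(1 - 1*71) - 7 = -102*(1 - 71) - 7 = -102*(-70) - 7 = 7140 - 7 = 7133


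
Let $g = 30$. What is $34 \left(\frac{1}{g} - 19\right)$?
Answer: $- \frac{9673}{15} \approx -644.87$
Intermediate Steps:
$34 \left(\frac{1}{g} - 19\right) = 34 \left(\frac{1}{30} - 19\right) = 34 \left(- \frac{569}{30}\right) = - \frac{9673}{15}$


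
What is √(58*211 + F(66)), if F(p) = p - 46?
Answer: 3*√1362 ≈ 110.72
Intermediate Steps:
F(p) = -46 + p
√(58*211 + F(66)) = √(58*211 + (-46 + 66)) = √(12238 + 20) = √12258 = 3*√1362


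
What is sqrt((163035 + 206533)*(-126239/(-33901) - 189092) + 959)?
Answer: I*sqrt(80312653413639670345)/33901 ≈ 2.6435e+5*I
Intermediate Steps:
sqrt((163035 + 206533)*(-126239/(-33901) - 189092) + 959) = sqrt(369568*(-126239*(-1/33901) - 189092) + 959) = sqrt(369568*(126239/33901 - 189092) + 959) = sqrt(369568*(-6410281653/33901) + 959) = sqrt(-2369034969935904/33901 + 959) = sqrt(-2369034937424845/33901) = I*sqrt(80312653413639670345)/33901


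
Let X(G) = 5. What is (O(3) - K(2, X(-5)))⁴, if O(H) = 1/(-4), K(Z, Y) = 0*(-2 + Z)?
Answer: 1/256 ≈ 0.0039063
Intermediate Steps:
K(Z, Y) = 0
O(H) = -¼
(O(3) - K(2, X(-5)))⁴ = (-¼ - 1*0)⁴ = (-¼ + 0)⁴ = (-¼)⁴ = 1/256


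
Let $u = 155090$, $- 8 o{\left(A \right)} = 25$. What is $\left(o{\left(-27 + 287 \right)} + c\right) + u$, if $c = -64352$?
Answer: $\frac{725879}{8} \approx 90735.0$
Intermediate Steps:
$o{\left(A \right)} = - \frac{25}{8}$ ($o{\left(A \right)} = \left(- \frac{1}{8}\right) 25 = - \frac{25}{8}$)
$\left(o{\left(-27 + 287 \right)} + c\right) + u = \left(- \frac{25}{8} - 64352\right) + 155090 = - \frac{514841}{8} + 155090 = \frac{725879}{8}$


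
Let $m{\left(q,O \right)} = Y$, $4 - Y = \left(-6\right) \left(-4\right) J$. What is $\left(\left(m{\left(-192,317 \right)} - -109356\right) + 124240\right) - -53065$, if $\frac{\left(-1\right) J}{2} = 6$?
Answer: $286953$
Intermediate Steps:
$J = -12$ ($J = \left(-2\right) 6 = -12$)
$Y = 292$ ($Y = 4 - \left(-6\right) \left(-4\right) \left(-12\right) = 4 - 24 \left(-12\right) = 4 - -288 = 4 + 288 = 292$)
$m{\left(q,O \right)} = 292$
$\left(\left(m{\left(-192,317 \right)} - -109356\right) + 124240\right) - -53065 = \left(\left(292 - -109356\right) + 124240\right) - -53065 = \left(\left(292 + 109356\right) + 124240\right) + \left(-35 + 53100\right) = \left(109648 + 124240\right) + 53065 = 233888 + 53065 = 286953$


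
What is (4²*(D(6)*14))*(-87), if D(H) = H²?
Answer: -701568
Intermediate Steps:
(4²*(D(6)*14))*(-87) = (4²*(6²*14))*(-87) = (16*(36*14))*(-87) = (16*504)*(-87) = 8064*(-87) = -701568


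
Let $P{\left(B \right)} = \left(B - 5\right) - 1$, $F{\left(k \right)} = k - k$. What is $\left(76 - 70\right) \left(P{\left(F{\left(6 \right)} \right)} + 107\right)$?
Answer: $606$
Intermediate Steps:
$F{\left(k \right)} = 0$
$P{\left(B \right)} = -6 + B$ ($P{\left(B \right)} = \left(-5 + B\right) - 1 = -6 + B$)
$\left(76 - 70\right) \left(P{\left(F{\left(6 \right)} \right)} + 107\right) = \left(76 - 70\right) \left(\left(-6 + 0\right) + 107\right) = \left(76 - 70\right) \left(-6 + 107\right) = 6 \cdot 101 = 606$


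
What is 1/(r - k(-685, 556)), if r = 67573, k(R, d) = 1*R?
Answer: 1/68258 ≈ 1.4650e-5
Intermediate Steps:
k(R, d) = R
1/(r - k(-685, 556)) = 1/(67573 - 1*(-685)) = 1/(67573 + 685) = 1/68258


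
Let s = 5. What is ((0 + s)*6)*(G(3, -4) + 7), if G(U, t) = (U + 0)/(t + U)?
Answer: 120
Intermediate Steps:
G(U, t) = U/(U + t)
((0 + s)*6)*(G(3, -4) + 7) = ((0 + 5)*6)*(3/(3 - 4) + 7) = (5*6)*(3/(-1) + 7) = 30*(3*(-1) + 7) = 30*(-3 + 7) = 30*4 = 120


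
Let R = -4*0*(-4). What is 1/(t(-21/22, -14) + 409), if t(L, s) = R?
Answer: 1/409 ≈ 0.0024450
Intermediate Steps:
R = 0 (R = 0*(-4) = 0)
t(L, s) = 0
1/(t(-21/22, -14) + 409) = 1/(0 + 409) = 1/409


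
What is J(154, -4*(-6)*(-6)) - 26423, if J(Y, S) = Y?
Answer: -26269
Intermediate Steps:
J(154, -4*(-6)*(-6)) - 26423 = 154 - 26423 = -26269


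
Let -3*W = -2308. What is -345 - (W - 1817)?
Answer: 2108/3 ≈ 702.67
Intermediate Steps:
W = 2308/3 (W = -⅓*(-2308) = 2308/3 ≈ 769.33)
-345 - (W - 1817) = -345 - (2308/3 - 1817) = -345 - 1*(-3143/3) = -345 + 3143/3 = 2108/3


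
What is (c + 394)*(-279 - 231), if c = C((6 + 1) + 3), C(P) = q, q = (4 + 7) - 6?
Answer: -203490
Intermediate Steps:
q = 5 (q = 11 - 6 = 5)
C(P) = 5
c = 5
(c + 394)*(-279 - 231) = (5 + 394)*(-279 - 231) = 399*(-510) = -203490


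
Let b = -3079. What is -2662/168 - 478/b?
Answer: -4057997/258636 ≈ -15.690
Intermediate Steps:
-2662/168 - 478/b = -2662/168 - 478/(-3079) = -2662*1/168 - 478*(-1/3079) = -1331/84 + 478/3079 = -4057997/258636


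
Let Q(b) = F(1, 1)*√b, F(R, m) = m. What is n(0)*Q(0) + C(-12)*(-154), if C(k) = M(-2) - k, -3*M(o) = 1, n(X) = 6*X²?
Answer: -5390/3 ≈ -1796.7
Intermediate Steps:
M(o) = -⅓ (M(o) = -⅓*1 = -⅓)
C(k) = -⅓ - k
Q(b) = √b (Q(b) = 1*√b = √b)
n(0)*Q(0) + C(-12)*(-154) = (6*0²)*√0 + (-⅓ - 1*(-12))*(-154) = (6*0)*0 + (-⅓ + 12)*(-154) = 0*0 + (35/3)*(-154) = 0 - 5390/3 = -5390/3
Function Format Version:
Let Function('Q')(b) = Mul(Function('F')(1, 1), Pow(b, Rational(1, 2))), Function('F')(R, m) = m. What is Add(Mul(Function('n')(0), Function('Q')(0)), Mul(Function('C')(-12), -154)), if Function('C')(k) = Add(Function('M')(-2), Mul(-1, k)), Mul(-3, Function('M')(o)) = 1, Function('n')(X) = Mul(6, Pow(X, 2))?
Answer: Rational(-5390, 3) ≈ -1796.7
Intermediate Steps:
Function('M')(o) = Rational(-1, 3) (Function('M')(o) = Mul(Rational(-1, 3), 1) = Rational(-1, 3))
Function('C')(k) = Add(Rational(-1, 3), Mul(-1, k))
Function('Q')(b) = Pow(b, Rational(1, 2)) (Function('Q')(b) = Mul(1, Pow(b, Rational(1, 2))) = Pow(b, Rational(1, 2)))
Add(Mul(Function('n')(0), Function('Q')(0)), Mul(Function('C')(-12), -154)) = Add(Mul(Mul(6, Pow(0, 2)), Pow(0, Rational(1, 2))), Mul(Add(Rational(-1, 3), Mul(-1, -12)), -154)) = Add(Mul(Mul(6, 0), 0), Mul(Add(Rational(-1, 3), 12), -154)) = Add(Mul(0, 0), Mul(Rational(35, 3), -154)) = Add(0, Rational(-5390, 3)) = Rational(-5390, 3)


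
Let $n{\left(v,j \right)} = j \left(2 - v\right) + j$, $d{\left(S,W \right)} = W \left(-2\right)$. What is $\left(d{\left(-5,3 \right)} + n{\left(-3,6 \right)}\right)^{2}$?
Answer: $900$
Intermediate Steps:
$d{\left(S,W \right)} = - 2 W$
$n{\left(v,j \right)} = j + j \left(2 - v\right)$
$\left(d{\left(-5,3 \right)} + n{\left(-3,6 \right)}\right)^{2} = \left(\left(-2\right) 3 + 6 \left(3 - -3\right)\right)^{2} = \left(-6 + 6 \left(3 + 3\right)\right)^{2} = \left(-6 + 6 \cdot 6\right)^{2} = \left(-6 + 36\right)^{2} = 30^{2} = 900$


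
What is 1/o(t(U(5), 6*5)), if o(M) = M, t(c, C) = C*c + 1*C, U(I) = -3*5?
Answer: -1/420 ≈ -0.0023810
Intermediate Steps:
U(I) = -15
t(c, C) = C + C*c (t(c, C) = C*c + C = C + C*c)
1/o(t(U(5), 6*5)) = 1/((6*5)*(1 - 15)) = 1/(30*(-14)) = 1/(-420) = -1/420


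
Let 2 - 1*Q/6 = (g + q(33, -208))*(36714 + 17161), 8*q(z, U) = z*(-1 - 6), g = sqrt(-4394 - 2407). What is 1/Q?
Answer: 49780564/4254726286529643 + 1724000*I*sqrt(6801)/4254726286529643 ≈ 1.17e-8 + 3.3416e-8*I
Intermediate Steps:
g = I*sqrt(6801) (g = sqrt(-6801) = I*sqrt(6801) ≈ 82.468*I)
q(z, U) = -7*z/8 (q(z, U) = (z*(-1 - 6))/8 = (z*(-7))/8 = (-7*z)/8 = -7*z/8)
Q = 37335423/4 - 323250*I*sqrt(6801) (Q = 12 - 6*(I*sqrt(6801) - 7/8*33)*(36714 + 17161) = 12 - 6*(I*sqrt(6801) - 231/8)*53875 = 12 - 6*(-231/8 + I*sqrt(6801))*53875 = 12 - 6*(-12445125/8 + 53875*I*sqrt(6801)) = 12 + (37335375/4 - 323250*I*sqrt(6801)) = 37335423/4 - 323250*I*sqrt(6801) ≈ 9.3339e+6 - 2.6658e+7*I)
1/Q = 1/(37335423/4 - 323250*I*sqrt(6801))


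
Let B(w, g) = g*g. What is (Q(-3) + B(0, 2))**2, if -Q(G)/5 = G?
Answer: 361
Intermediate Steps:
Q(G) = -5*G
B(w, g) = g**2
(Q(-3) + B(0, 2))**2 = (-5*(-3) + 2**2)**2 = (15 + 4)**2 = 19**2 = 361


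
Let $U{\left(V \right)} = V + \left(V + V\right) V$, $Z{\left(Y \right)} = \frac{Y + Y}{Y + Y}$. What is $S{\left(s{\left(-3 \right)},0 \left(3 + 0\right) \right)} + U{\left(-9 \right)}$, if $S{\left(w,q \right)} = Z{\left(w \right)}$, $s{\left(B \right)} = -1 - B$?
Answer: $154$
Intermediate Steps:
$Z{\left(Y \right)} = 1$ ($Z{\left(Y \right)} = \frac{2 Y}{2 Y} = 2 Y \frac{1}{2 Y} = 1$)
$U{\left(V \right)} = V + 2 V^{2}$ ($U{\left(V \right)} = V + 2 V V = V + 2 V^{2}$)
$S{\left(w,q \right)} = 1$
$S{\left(s{\left(-3 \right)},0 \left(3 + 0\right) \right)} + U{\left(-9 \right)} = 1 - 9 \left(1 + 2 \left(-9\right)\right) = 1 - 9 \left(1 - 18\right) = 1 - -153 = 1 + 153 = 154$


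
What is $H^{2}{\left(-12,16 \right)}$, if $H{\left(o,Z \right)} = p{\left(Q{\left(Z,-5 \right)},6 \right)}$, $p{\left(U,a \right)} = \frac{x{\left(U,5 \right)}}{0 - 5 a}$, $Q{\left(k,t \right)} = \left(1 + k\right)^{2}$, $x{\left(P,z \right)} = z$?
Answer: $\frac{1}{36} \approx 0.027778$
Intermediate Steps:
$p{\left(U,a \right)} = - \frac{1}{a}$ ($p{\left(U,a \right)} = \frac{5}{0 - 5 a} = \frac{5}{\left(-5\right) a} = 5 \left(- \frac{1}{5 a}\right) = - \frac{1}{a}$)
$H{\left(o,Z \right)} = - \frac{1}{6}$
$H^{2}{\left(-12,16 \right)} = \left(- \frac{1}{6}\right)^{2} = \frac{1}{36}$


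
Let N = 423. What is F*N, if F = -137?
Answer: -57951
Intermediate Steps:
F*N = -137*423 = -57951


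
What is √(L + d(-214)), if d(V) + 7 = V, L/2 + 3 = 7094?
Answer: √13961 ≈ 118.16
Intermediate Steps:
L = 14182 (L = -6 + 2*7094 = -6 + 14188 = 14182)
d(V) = -7 + V
√(L + d(-214)) = √(14182 + (-7 - 214)) = √(14182 - 221) = √13961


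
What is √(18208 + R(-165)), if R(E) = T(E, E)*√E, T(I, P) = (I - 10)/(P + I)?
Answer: √(79314048 + 2310*I*√165)/66 ≈ 134.94 + 0.025241*I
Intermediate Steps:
T(I, P) = (-10 + I)/(I + P)
R(E) = (-10 + E)/(2*√E) (R(E) = ((-10 + E)/(E + E))*√E = ((-10 + E)/((2*E)))*√E = ((1/(2*E))*(-10 + E))*√E = ((-10 + E)/(2*E))*√E = (-10 + E)/(2*√E))
√(18208 + R(-165)) = √(18208 + (-10 - 165)/(2*√(-165))) = √(18208 + (½)*(-I*√165/165)*(-175)) = √(18208 + 35*I*√165/66)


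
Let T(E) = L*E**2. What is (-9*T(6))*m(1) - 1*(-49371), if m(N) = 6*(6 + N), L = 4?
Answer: -5061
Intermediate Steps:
T(E) = 4*E**2
m(N) = 36 + 6*N
(-9*T(6))*m(1) - 1*(-49371) = (-36*6**2)*(36 + 6*1) - 1*(-49371) = (-36*36)*(36 + 6) + 49371 = -9*144*42 + 49371 = -1296*42 + 49371 = -54432 + 49371 = -5061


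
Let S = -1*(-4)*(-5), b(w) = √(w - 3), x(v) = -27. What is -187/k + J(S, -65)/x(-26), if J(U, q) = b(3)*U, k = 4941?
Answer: -187/4941 ≈ -0.037847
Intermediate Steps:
b(w) = √(-3 + w)
S = -20 (S = 4*(-5) = -20)
J(U, q) = 0 (J(U, q) = √(-3 + 3)*U = √0*U = 0*U = 0)
-187/k + J(S, -65)/x(-26) = -187/4941 + 0/(-27) = -187*1/4941 + 0*(-1/27) = -187/4941 + 0 = -187/4941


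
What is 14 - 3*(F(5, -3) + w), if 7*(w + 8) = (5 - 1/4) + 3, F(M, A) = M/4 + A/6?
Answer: 227/7 ≈ 32.429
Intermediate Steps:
F(M, A) = M/4 + A/6 (F(M, A) = M*(1/4) + A*(1/6) = M/4 + A/6)
w = -193/28 (w = -8 + ((5 - 1/4) + 3)/7 = -8 + (19/4 + 3)/7 = -8 + (1/7)*(31/4) = -8 + 31/28 = -193/28 ≈ -6.8929)
14 - 3*(F(5, -3) + w) = 14 - 3*(((1/4)*5 + (1/6)*(-3)) - 193/28) = 14 - 3*((5/4 - 1/2) - 193/28) = 14 - 3*(3/4 - 193/28) = 14 - 3*(-43/7) = 14 + 129/7 = 227/7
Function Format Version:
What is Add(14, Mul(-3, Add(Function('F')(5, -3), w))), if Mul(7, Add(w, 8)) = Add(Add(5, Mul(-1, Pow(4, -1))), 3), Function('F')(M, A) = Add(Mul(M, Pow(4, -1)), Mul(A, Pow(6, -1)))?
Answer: Rational(227, 7) ≈ 32.429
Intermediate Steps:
Function('F')(M, A) = Add(Mul(Rational(1, 4), M), Mul(Rational(1, 6), A)) (Function('F')(M, A) = Add(Mul(M, Rational(1, 4)), Mul(A, Rational(1, 6))) = Add(Mul(Rational(1, 4), M), Mul(Rational(1, 6), A)))
w = Rational(-193, 28) (w = Add(-8, Mul(Rational(1, 7), Add(Add(5, Mul(-1, Pow(4, -1))), 3))) = Add(-8, Mul(Rational(1, 7), Add(Add(5, Mul(-1, Rational(1, 4))), 3))) = Add(-8, Mul(Rational(1, 7), Add(Add(5, Rational(-1, 4)), 3))) = Add(-8, Mul(Rational(1, 7), Add(Rational(19, 4), 3))) = Add(-8, Mul(Rational(1, 7), Rational(31, 4))) = Add(-8, Rational(31, 28)) = Rational(-193, 28) ≈ -6.8929)
Add(14, Mul(-3, Add(Function('F')(5, -3), w))) = Add(14, Mul(-3, Add(Add(Mul(Rational(1, 4), 5), Mul(Rational(1, 6), -3)), Rational(-193, 28)))) = Add(14, Mul(-3, Add(Add(Rational(5, 4), Rational(-1, 2)), Rational(-193, 28)))) = Add(14, Mul(-3, Add(Rational(3, 4), Rational(-193, 28)))) = Add(14, Mul(-3, Rational(-43, 7))) = Add(14, Rational(129, 7)) = Rational(227, 7)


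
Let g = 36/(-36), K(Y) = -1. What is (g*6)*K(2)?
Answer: 6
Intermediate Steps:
g = -1 (g = 36*(-1/36) = -1)
(g*6)*K(2) = -1*6*(-1) = -6*(-1) = 6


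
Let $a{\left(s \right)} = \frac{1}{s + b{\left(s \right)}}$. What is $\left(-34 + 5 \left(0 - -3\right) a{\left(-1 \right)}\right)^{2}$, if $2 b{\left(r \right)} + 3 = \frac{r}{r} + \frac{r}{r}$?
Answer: $1936$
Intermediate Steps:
$b{\left(r \right)} = - \frac{1}{2}$ ($b{\left(r \right)} = - \frac{3}{2} + \frac{\frac{r}{r} + \frac{r}{r}}{2} = - \frac{3}{2} + \frac{1 + 1}{2} = - \frac{3}{2} + \frac{1}{2} \cdot 2 = - \frac{3}{2} + 1 = - \frac{1}{2}$)
$a{\left(s \right)} = \frac{1}{- \frac{1}{2} + s}$ ($a{\left(s \right)} = \frac{1}{s - \frac{1}{2}} = \frac{1}{- \frac{1}{2} + s}$)
$\left(-34 + 5 \left(0 - -3\right) a{\left(-1 \right)}\right)^{2} = \left(-34 + 5 \left(0 - -3\right) \frac{2}{-1 + 2 \left(-1\right)}\right)^{2} = \left(-34 + 5 \left(0 + 3\right) \frac{2}{-1 - 2}\right)^{2} = \left(-34 + 5 \cdot 3 \frac{2}{-3}\right)^{2} = \left(-34 + 15 \cdot 2 \left(- \frac{1}{3}\right)\right)^{2} = \left(-34 + 15 \left(- \frac{2}{3}\right)\right)^{2} = \left(-34 - 10\right)^{2} = \left(-44\right)^{2} = 1936$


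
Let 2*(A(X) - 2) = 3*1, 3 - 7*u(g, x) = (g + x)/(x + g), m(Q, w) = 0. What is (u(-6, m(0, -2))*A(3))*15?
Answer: 15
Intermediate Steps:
u(g, x) = 2/7 (u(g, x) = 3/7 - (g + x)/(7*(x + g)) = 3/7 - (g + x)/(7*(g + x)) = 3/7 - ⅐*1 = 3/7 - ⅐ = 2/7)
A(X) = 7/2 (A(X) = 2 + (3*1)/2 = 2 + (½)*3 = 2 + 3/2 = 7/2)
(u(-6, m(0, -2))*A(3))*15 = ((2/7)*(7/2))*15 = 1*15 = 15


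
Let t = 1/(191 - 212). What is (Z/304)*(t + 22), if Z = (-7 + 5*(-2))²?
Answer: 133229/6384 ≈ 20.869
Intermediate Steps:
Z = 289 (Z = (-7 - 10)² = (-17)² = 289)
t = -1/21 (t = 1/(-21) = -1/21 ≈ -0.047619)
(Z/304)*(t + 22) = (289/304)*(-1/21 + 22) = (289*(1/304))*(461/21) = (289/304)*(461/21) = 133229/6384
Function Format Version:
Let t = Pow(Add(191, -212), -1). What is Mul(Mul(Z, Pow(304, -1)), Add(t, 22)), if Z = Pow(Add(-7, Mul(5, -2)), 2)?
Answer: Rational(133229, 6384) ≈ 20.869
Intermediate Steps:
Z = 289 (Z = Pow(Add(-7, -10), 2) = Pow(-17, 2) = 289)
t = Rational(-1, 21) (t = Pow(-21, -1) = Rational(-1, 21) ≈ -0.047619)
Mul(Mul(Z, Pow(304, -1)), Add(t, 22)) = Mul(Mul(289, Pow(304, -1)), Add(Rational(-1, 21), 22)) = Mul(Mul(289, Rational(1, 304)), Rational(461, 21)) = Mul(Rational(289, 304), Rational(461, 21)) = Rational(133229, 6384)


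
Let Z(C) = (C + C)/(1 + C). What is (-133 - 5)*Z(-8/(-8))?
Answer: -138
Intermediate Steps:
Z(C) = 2*C/(1 + C) (Z(C) = (2*C)/(1 + C) = 2*C/(1 + C))
(-133 - 5)*Z(-8/(-8)) = (-133 - 5)*(2*(-8/(-8))/(1 - 8/(-8))) = -276*(-8*(-⅛))/(1 - 8*(-⅛)) = -276/(1 + 1) = -276/2 = -138*1 = -138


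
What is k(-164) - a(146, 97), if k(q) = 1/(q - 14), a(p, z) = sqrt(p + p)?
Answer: -1/178 - 2*sqrt(73) ≈ -17.094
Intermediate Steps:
a(p, z) = sqrt(2)*sqrt(p) (a(p, z) = sqrt(2*p) = sqrt(2)*sqrt(p))
k(q) = 1/(-14 + q)
k(-164) - a(146, 97) = 1/(-14 - 164) - sqrt(2)*sqrt(146) = 1/(-178) - 2*sqrt(73) = -1/178 - 2*sqrt(73)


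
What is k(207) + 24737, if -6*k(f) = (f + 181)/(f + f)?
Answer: 15361580/621 ≈ 24737.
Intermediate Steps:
k(f) = -(181 + f)/(12*f) (k(f) = -(f + 181)/(6*(f + f)) = -(181 + f)/(6*(2*f)) = -(181 + f)*1/(2*f)/6 = -(181 + f)/(12*f))
k(207) + 24737 = (1/12)*(-181 - 1*207)/207 + 24737 = (1/12)*(1/207)*(-181 - 207) + 24737 = (1/12)*(1/207)*(-388) + 24737 = -97/621 + 24737 = 15361580/621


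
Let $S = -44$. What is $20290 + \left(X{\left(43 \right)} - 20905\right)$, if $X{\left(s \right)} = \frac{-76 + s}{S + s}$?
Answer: $-582$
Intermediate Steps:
$X{\left(s \right)} = \frac{-76 + s}{-44 + s}$
$20290 + \left(X{\left(43 \right)} - 20905\right) = 20290 - \left(20905 - \frac{-76 + 43}{-44 + 43}\right) = 20290 - \left(20905 - \frac{1}{-1} \left(-33\right)\right) = 20290 - 20872 = -582$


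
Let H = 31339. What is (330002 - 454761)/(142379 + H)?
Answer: -124759/173718 ≈ -0.71817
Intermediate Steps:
(330002 - 454761)/(142379 + H) = (330002 - 454761)/(142379 + 31339) = -124759/173718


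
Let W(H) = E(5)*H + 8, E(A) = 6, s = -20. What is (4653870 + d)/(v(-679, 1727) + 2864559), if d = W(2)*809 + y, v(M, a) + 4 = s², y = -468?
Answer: 4669582/2864955 ≈ 1.6299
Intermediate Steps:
W(H) = 8 + 6*H (W(H) = 6*H + 8 = 8 + 6*H)
v(M, a) = 396 (v(M, a) = -4 + (-20)² = -4 + 400 = 396)
d = 15712 (d = (8 + 6*2)*809 - 468 = (8 + 12)*809 - 468 = 20*809 - 468 = 16180 - 468 = 15712)
(4653870 + d)/(v(-679, 1727) + 2864559) = (4653870 + 15712)/(396 + 2864559) = 4669582/2864955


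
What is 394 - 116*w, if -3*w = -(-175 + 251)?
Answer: -7634/3 ≈ -2544.7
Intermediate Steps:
w = 76/3 (w = -(-1)*(-175 + 251)/3 = -(-1)*76/3 = -⅓*(-76) = 76/3 ≈ 25.333)
394 - 116*w = 394 - 116*76/3 = 394 - 8816/3 = -7634/3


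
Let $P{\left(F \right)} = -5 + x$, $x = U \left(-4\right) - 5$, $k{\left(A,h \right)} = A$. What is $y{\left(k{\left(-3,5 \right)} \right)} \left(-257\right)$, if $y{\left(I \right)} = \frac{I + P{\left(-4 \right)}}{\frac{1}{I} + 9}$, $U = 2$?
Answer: $\frac{16191}{26} \approx 622.73$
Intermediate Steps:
$x = -13$ ($x = 2 \left(-4\right) - 5 = -8 - 5 = -13$)
$P{\left(F \right)} = -18$ ($P{\left(F \right)} = -5 - 13 = -18$)
$y{\left(I \right)} = \frac{-18 + I}{9 + \frac{1}{I}}$ ($y{\left(I \right)} = \frac{I - 18}{\frac{1}{I} + 9} = \frac{-18 + I}{9 + \frac{1}{I}}$)
$y{\left(k{\left(-3,5 \right)} \right)} \left(-257\right) = - \frac{3 \left(-18 - 3\right)}{1 + 9 \left(-3\right)} \left(-257\right) = \left(-3\right) \frac{1}{1 - 27} \left(-21\right) \left(-257\right) = \left(-3\right) \frac{1}{-26} \left(-21\right) \left(-257\right) = \left(-3\right) \left(- \frac{1}{26}\right) \left(-21\right) \left(-257\right) = \left(- \frac{63}{26}\right) \left(-257\right) = \frac{16191}{26}$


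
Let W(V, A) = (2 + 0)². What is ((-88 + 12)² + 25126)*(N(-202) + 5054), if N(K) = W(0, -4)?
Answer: 156302316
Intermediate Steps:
W(V, A) = 4 (W(V, A) = 2² = 4)
N(K) = 4
((-88 + 12)² + 25126)*(N(-202) + 5054) = ((-88 + 12)² + 25126)*(4 + 5054) = ((-76)² + 25126)*5058 = (5776 + 25126)*5058 = 30902*5058 = 156302316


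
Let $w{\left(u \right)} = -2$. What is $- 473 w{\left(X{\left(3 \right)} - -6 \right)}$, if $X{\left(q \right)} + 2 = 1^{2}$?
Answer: $946$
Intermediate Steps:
$X{\left(q \right)} = -1$ ($X{\left(q \right)} = -2 + 1^{2} = -2 + 1 = -1$)
$- 473 w{\left(X{\left(3 \right)} - -6 \right)} = \left(-473\right) \left(-2\right) = 946$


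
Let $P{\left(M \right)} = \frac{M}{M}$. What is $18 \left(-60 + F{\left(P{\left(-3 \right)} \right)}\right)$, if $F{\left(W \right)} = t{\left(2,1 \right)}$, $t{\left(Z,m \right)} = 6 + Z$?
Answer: $-936$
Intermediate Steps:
$P{\left(M \right)} = 1$
$F{\left(W \right)} = 8$ ($F{\left(W \right)} = 6 + 2 = 8$)
$18 \left(-60 + F{\left(P{\left(-3 \right)} \right)}\right) = 18 \left(-60 + 8\right) = 18 \left(-52\right) = -936$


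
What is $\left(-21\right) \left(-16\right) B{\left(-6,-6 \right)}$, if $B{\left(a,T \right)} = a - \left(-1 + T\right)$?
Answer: $336$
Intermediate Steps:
$B{\left(a,T \right)} = 1 + a - T$ ($B{\left(a,T \right)} = a - \left(-1 + T\right) = 1 + a - T$)
$\left(-21\right) \left(-16\right) B{\left(-6,-6 \right)} = \left(-21\right) \left(-16\right) \left(1 - 6 - -6\right) = 336 \left(1 - 6 + 6\right) = 336 \cdot 1 = 336$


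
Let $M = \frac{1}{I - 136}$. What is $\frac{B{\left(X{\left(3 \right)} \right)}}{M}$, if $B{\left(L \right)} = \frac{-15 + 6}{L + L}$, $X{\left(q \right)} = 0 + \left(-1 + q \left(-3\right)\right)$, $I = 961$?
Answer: $\frac{1485}{4} \approx 371.25$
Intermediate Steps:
$X{\left(q \right)} = -1 - 3 q$ ($X{\left(q \right)} = 0 - \left(1 + 3 q\right) = -1 - 3 q$)
$B{\left(L \right)} = - \frac{9}{2 L}$
$M = \frac{1}{825}$ ($M = \frac{1}{961 - 136} = \frac{1}{825} \approx 0.0012121$)
$\frac{B{\left(X{\left(3 \right)} \right)}}{M} = - \frac{9}{2 \left(-1 - 9\right)} \frac{1}{\frac{1}{825}} = - \frac{9}{2 \left(-1 - 9\right)} 825 = - \frac{9}{2 \left(-10\right)} 825 = \left(- \frac{9}{2}\right) \left(- \frac{1}{10}\right) 825 = \frac{9}{20} \cdot 825 = \frac{1485}{4}$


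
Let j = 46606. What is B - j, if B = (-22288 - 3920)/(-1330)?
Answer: -4425698/95 ≈ -46586.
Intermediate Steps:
B = 1872/95 (B = -26208*(-1/1330) = 1872/95 ≈ 19.705)
B - j = 1872/95 - 1*46606 = 1872/95 - 46606 = -4425698/95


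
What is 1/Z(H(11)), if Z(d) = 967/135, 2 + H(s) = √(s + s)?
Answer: 135/967 ≈ 0.13961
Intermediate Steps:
H(s) = -2 + √2*√s (H(s) = -2 + √(s + s) = -2 + √(2*s) = -2 + √2*√s)
Z(d) = 967/135 (Z(d) = 967*(1/135) = 967/135)
1/Z(H(11)) = 1/(967/135) = 135/967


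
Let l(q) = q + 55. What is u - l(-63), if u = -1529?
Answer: -1521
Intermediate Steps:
l(q) = 55 + q
u - l(-63) = -1529 - (55 - 63) = -1529 - 1*(-8) = -1529 + 8 = -1521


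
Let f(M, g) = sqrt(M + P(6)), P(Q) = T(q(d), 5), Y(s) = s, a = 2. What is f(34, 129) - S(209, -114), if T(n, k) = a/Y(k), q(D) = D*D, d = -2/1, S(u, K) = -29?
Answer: 29 + 2*sqrt(215)/5 ≈ 34.865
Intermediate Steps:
d = -2 (d = -2*1 = -2)
q(D) = D**2
T(n, k) = 2/k
P(Q) = 2/5
f(M, g) = sqrt(2/5 + M) (f(M, g) = sqrt(M + 2/5) = sqrt(2/5 + M))
f(34, 129) - S(209, -114) = sqrt(10 + 25*34)/5 - 1*(-29) = sqrt(10 + 850)/5 + 29 = sqrt(860)/5 + 29 = (2*sqrt(215))/5 + 29 = 2*sqrt(215)/5 + 29 = 29 + 2*sqrt(215)/5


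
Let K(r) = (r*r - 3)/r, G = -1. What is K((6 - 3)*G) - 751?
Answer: -753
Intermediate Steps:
K(r) = (-3 + r**2)/r (K(r) = (r**2 - 3)/r = (-3 + r**2)/r)
K((6 - 3)*G) - 751 = ((6 - 3)*(-1) - 3*(-1/(6 - 3))) - 751 = (3*(-1) - 3/(3*(-1))) - 751 = (-3 - 3/(-3)) - 751 = (-3 - 3*(-1/3)) - 751 = (-3 + 1) - 751 = -2 - 751 = -753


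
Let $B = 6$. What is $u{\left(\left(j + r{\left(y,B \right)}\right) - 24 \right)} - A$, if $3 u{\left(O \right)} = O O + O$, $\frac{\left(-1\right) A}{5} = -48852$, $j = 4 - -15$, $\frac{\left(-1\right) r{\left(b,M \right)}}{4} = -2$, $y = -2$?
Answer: $-244256$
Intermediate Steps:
$r{\left(b,M \right)} = 8$ ($r{\left(b,M \right)} = \left(-4\right) \left(-2\right) = 8$)
$j = 19$ ($j = 4 + 15 = 19$)
$A = 244260$ ($A = \left(-5\right) \left(-48852\right) = 244260$)
$u{\left(O \right)} = \frac{O}{3} + \frac{O^{2}}{3}$ ($u{\left(O \right)} = \frac{O O + O}{3} = \frac{O^{2} + O}{3} = \frac{O + O^{2}}{3} = \frac{O}{3} + \frac{O^{2}}{3}$)
$u{\left(\left(j + r{\left(y,B \right)}\right) - 24 \right)} - A = \frac{\left(\left(19 + 8\right) - 24\right) \left(1 + \left(\left(19 + 8\right) - 24\right)\right)}{3} - 244260 = \frac{\left(27 - 24\right) \left(1 + \left(27 - 24\right)\right)}{3} - 244260 = \frac{1}{3} \cdot 3 \left(1 + 3\right) - 244260 = \frac{1}{3} \cdot 3 \cdot 4 - 244260 = 4 - 244260 = -244256$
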